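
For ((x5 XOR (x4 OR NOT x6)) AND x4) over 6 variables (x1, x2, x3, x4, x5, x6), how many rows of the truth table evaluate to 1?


Formula: ((x5 XOR (x4 OR NOT x6)) AND x4) over 6 vars (64 rows)
Evaluate each row (x1, x2, x3, x4, x5, x6 as bits, MSB first):
  row 0 [000000]: ((0 XOR (0 OR NOT 0)) AND 0) -> 0
  row 1 [000001]: ((0 XOR (0 OR NOT 1)) AND 0) -> 0
  row 2 [000010]: ((1 XOR (0 OR NOT 0)) AND 0) -> 0
  row 3 [000011]: ((1 XOR (0 OR NOT 1)) AND 0) -> 0
  row 4 [000100]: ((0 XOR (1 OR NOT 0)) AND 1) -> 1
  (every remaining row is evaluated the same way; all 64 results are listed next)
Full result column, 8 rows per line (x1,x2,x3 fixed per line; x4,x5,x6 runs 000..111 left to right):
  rows 0-7 [x1,x2,x3=000]: 00001100  (ones: 2)
  rows 8-15 [x1,x2,x3=001]: 00001100  (ones: 2)
  rows 16-23 [x1,x2,x3=010]: 00001100  (ones: 2)
  rows 24-31 [x1,x2,x3=011]: 00001100  (ones: 2)
  rows 32-39 [x1,x2,x3=100]: 00001100  (ones: 2)
  rows 40-47 [x1,x2,x3=101]: 00001100  (ones: 2)
  rows 48-55 [x1,x2,x3=110]: 00001100  (ones: 2)
  rows 56-63 [x1,x2,x3=111]: 00001100  (ones: 2)
Count of 1-rows = 2+2+2+2+2+2+2+2 = 16

16


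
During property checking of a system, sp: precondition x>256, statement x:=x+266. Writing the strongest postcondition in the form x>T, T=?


Formula: sp(P, x:=E) = exists old_x. (x = E[old_x/x]) AND P[old_x/x] (old_x is the value of x before the assignment; eliminate old_x by solving x = E[old_x/x] for old_x)
Step 1: Precondition P: x>256, i.e. old_x > 256
Step 2: Assignment gives x = old_x + 266, so old_x = x - 266
Step 3: Substitute into P: x - 266 > 256
Step 4: Simplify: x > 256+266 = 522

522


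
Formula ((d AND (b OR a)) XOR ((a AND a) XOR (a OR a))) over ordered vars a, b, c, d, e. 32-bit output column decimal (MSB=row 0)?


Formula: ((d AND (b OR a)) XOR ((a AND a) XOR (a OR a))) over a, b, c, d, e (32 rows)
Evaluate each row (bits = a,b,c,d,e, MSB first):
  row 0 [00000]: ((0 AND (0 OR 0)) XOR ((0 AND 0) XOR (0 OR 0))) -> 0
  row 1 [00001]: ((0 AND (0 OR 0)) XOR ((0 AND 0) XOR (0 OR 0))) -> 0
  row 2 [00010]: ((1 AND (0 OR 0)) XOR ((0 AND 0) XOR (0 OR 0))) -> 0
  row 3 [00011]: ((1 AND (0 OR 0)) XOR ((0 AND 0) XOR (0 OR 0))) -> 0
  row 4 [00100]: ((0 AND (0 OR 0)) XOR ((0 AND 0) XOR (0 OR 0))) -> 0
  row 5 [00101]: ((0 AND (0 OR 0)) XOR ((0 AND 0) XOR (0 OR 0))) -> 0
  row 6 [00110]: ((1 AND (0 OR 0)) XOR ((0 AND 0) XOR (0 OR 0))) -> 0
  row 7 [00111]: ((1 AND (0 OR 0)) XOR ((0 AND 0) XOR (0 OR 0))) -> 0
  row 8 [01000]: ((0 AND (1 OR 0)) XOR ((0 AND 0) XOR (0 OR 0))) -> 0
  row 9 [01001]: ((0 AND (1 OR 0)) XOR ((0 AND 0) XOR (0 OR 0))) -> 0
  row 10 [01010]: ((1 AND (1 OR 0)) XOR ((0 AND 0) XOR (0 OR 0))) -> 1
  row 11 [01011]: ((1 AND (1 OR 0)) XOR ((0 AND 0) XOR (0 OR 0))) -> 1
  row 12 [01100]: ((0 AND (1 OR 0)) XOR ((0 AND 0) XOR (0 OR 0))) -> 0
  row 13 [01101]: ((0 AND (1 OR 0)) XOR ((0 AND 0) XOR (0 OR 0))) -> 0
  row 14 [01110]: ((1 AND (1 OR 0)) XOR ((0 AND 0) XOR (0 OR 0))) -> 1
  row 15 [01111]: ((1 AND (1 OR 0)) XOR ((0 AND 0) XOR (0 OR 0))) -> 1
  row 16 [10000]: ((0 AND (0 OR 1)) XOR ((1 AND 1) XOR (1 OR 1))) -> 0
  row 17 [10001]: ((0 AND (0 OR 1)) XOR ((1 AND 1) XOR (1 OR 1))) -> 0
  row 18 [10010]: ((1 AND (0 OR 1)) XOR ((1 AND 1) XOR (1 OR 1))) -> 1
  row 19 [10011]: ((1 AND (0 OR 1)) XOR ((1 AND 1) XOR (1 OR 1))) -> 1
  row 20 [10100]: ((0 AND (0 OR 1)) XOR ((1 AND 1) XOR (1 OR 1))) -> 0
  row 21 [10101]: ((0 AND (0 OR 1)) XOR ((1 AND 1) XOR (1 OR 1))) -> 0
  row 22 [10110]: ((1 AND (0 OR 1)) XOR ((1 AND 1) XOR (1 OR 1))) -> 1
  row 23 [10111]: ((1 AND (0 OR 1)) XOR ((1 AND 1) XOR (1 OR 1))) -> 1
  row 24 [11000]: ((0 AND (1 OR 1)) XOR ((1 AND 1) XOR (1 OR 1))) -> 0
  row 25 [11001]: ((0 AND (1 OR 1)) XOR ((1 AND 1) XOR (1 OR 1))) -> 0
  row 26 [11010]: ((1 AND (1 OR 1)) XOR ((1 AND 1) XOR (1 OR 1))) -> 1
  row 27 [11011]: ((1 AND (1 OR 1)) XOR ((1 AND 1) XOR (1 OR 1))) -> 1
  row 28 [11100]: ((0 AND (1 OR 1)) XOR ((1 AND 1) XOR (1 OR 1))) -> 0
  row 29 [11101]: ((0 AND (1 OR 1)) XOR ((1 AND 1) XOR (1 OR 1))) -> 0
  row 30 [11110]: ((1 AND (1 OR 1)) XOR ((1 AND 1) XOR (1 OR 1))) -> 1
  row 31 [11111]: ((1 AND (1 OR 1)) XOR ((1 AND 1) XOR (1 OR 1))) -> 1
Full result column, 4 rows per line (a,b,c fixed per line; d,e runs 00..11 left to right):
  rows 0-3 [a,b,c=000]: 0000  = hex 0
  rows 4-7 [a,b,c=001]: 0000  = hex 0
  rows 8-11 [a,b,c=010]: 0011  = hex 3
  rows 12-15 [a,b,c=011]: 0011  = hex 3
  rows 16-19 [a,b,c=100]: 0011  = hex 3
  rows 20-23 [a,b,c=101]: 0011  = hex 3
  rows 24-27 [a,b,c=110]: 0011  = hex 3
  rows 28-31 [a,b,c=111]: 0011  = hex 3
Output column (row 0 .. row 31) = 00000000001100110011001100110011
Output column grouped in 4s = 0000 0000 0011 0011 0011 0011 0011 0011 = 0x00333333
Convert to decimal digit by digit (value = value*16 + digit):
  0 -> 0
  0*16 + 0 = 0
  0*16 + 3 = 3
  3*16 + 3 = 51
  51*16 + 3 = 819
  819*16 + 3 = 13107
  13107*16 + 3 = 209715
  209715*16 + 3 = 3355443
Decimal = 3355443

3355443


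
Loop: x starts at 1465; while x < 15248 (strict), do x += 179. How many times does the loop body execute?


Step 1: x goes from 1465 toward 15248 by 179; the body runs while x<15248, so iterations = ceil((bound-start)/step)
Step 2: Distance=13783
Step 3: ceil(13783/179)=77

77


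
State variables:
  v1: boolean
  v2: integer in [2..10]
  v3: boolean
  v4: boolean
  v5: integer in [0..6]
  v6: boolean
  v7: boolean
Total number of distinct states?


State space = product of domain sizes of all variables.
Domain sizes:
  v1 (boolean): 2
  v2 (integer in [2..10]): 9
  v3 (boolean): 2
  v4 (boolean): 2
  v5 (integer in [0..6]): 7
  v6 (boolean): 2
  v7 (boolean): 2
Product = 2 * 9 * 2 * 2 * 7 * 2 * 2 = 2016

2016


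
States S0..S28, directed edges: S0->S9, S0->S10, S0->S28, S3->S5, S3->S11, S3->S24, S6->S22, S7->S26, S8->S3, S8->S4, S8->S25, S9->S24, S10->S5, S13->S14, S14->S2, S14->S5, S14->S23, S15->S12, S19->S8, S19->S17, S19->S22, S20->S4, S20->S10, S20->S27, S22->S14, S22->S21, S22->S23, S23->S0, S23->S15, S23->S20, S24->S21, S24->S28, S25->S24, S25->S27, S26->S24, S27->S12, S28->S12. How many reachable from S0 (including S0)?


BFS from S0:
  layer 0: {S0}
  layer 1: {S9, S10, S28}
  layer 2: {S5, S12, S24}
  layer 3: {S21}
Reachable set: {S0, S5, S9, S10, S12, S21, S24, S28}
Count = 8

8


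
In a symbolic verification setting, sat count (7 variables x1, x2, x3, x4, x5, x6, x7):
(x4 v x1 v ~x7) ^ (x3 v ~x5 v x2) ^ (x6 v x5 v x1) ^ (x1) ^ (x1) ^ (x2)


CNF with 6 clauses over 7 vars (128 assignments).
An assignment satisfies CNF iff every clause has >=1 true literal.
Check each row (bits = x1,x2,x3,x4,x5,x6,x7; clause T/F shown):
  row 0 [0000000]: clauses=TTFFFF -> 0
  row 1 [0000001]: clauses=FTFFFF -> 0
  row 2 [0000010]: clauses=TTTFFF -> 0
  row 3 [0000011]: clauses=FTTFFF -> 0
  row 4 [0000100]: clauses=TFTFFF -> 0
  (every remaining row is evaluated the same way; all 128 results are listed next)
Full result column, 8 rows per line (x1,x2,x3,x4 fixed per line; x5,x6,x7 runs 000..111 left to right):
  rows 0-7 [x1,x2,x3,x4=0000]: 00000000  (ones: 0)
  rows 8-15 [x1,x2,x3,x4=0001]: 00000000  (ones: 0)
  rows 16-23 [x1,x2,x3,x4=0010]: 00000000  (ones: 0)
  rows 24-31 [x1,x2,x3,x4=0011]: 00000000  (ones: 0)
  rows 32-39 [x1,x2,x3,x4=0100]: 00000000  (ones: 0)
  rows 40-47 [x1,x2,x3,x4=0101]: 00000000  (ones: 0)
  rows 48-55 [x1,x2,x3,x4=0110]: 00000000  (ones: 0)
  rows 56-63 [x1,x2,x3,x4=0111]: 00000000  (ones: 0)
  rows 64-71 [x1,x2,x3,x4=1000]: 00000000  (ones: 0)
  rows 72-79 [x1,x2,x3,x4=1001]: 00000000  (ones: 0)
  rows 80-87 [x1,x2,x3,x4=1010]: 00000000  (ones: 0)
  rows 88-95 [x1,x2,x3,x4=1011]: 00000000  (ones: 0)
  rows 96-103 [x1,x2,x3,x4=1100]: 11111111  (ones: 8)
  rows 104-111 [x1,x2,x3,x4=1101]: 11111111  (ones: 8)
  rows 112-119 [x1,x2,x3,x4=1110]: 11111111  (ones: 8)
  rows 120-127 [x1,x2,x3,x4=1111]: 11111111  (ones: 8)
Satisfying assignments = 0+0+0+0+0+0+0+0+0+0+0+0+8+8+8+8 = 32

32


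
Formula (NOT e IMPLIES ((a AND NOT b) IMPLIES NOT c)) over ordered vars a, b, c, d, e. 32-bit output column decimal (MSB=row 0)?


Formula: (NOT e IMPLIES ((a AND NOT b) IMPLIES NOT c)) over a, b, c, d, e (32 rows)
Evaluate each row (bits = a,b,c,d,e, MSB first):
  row 0 [00000]: (NOT 0 IMPLIES ((0 AND NOT 0) IMPLIES NOT 0)) -> 1
  row 1 [00001]: (NOT 1 IMPLIES ((0 AND NOT 0) IMPLIES NOT 0)) -> 1
  row 2 [00010]: (NOT 0 IMPLIES ((0 AND NOT 0) IMPLIES NOT 0)) -> 1
  row 3 [00011]: (NOT 1 IMPLIES ((0 AND NOT 0) IMPLIES NOT 0)) -> 1
  row 4 [00100]: (NOT 0 IMPLIES ((0 AND NOT 0) IMPLIES NOT 1)) -> 1
  row 5 [00101]: (NOT 1 IMPLIES ((0 AND NOT 0) IMPLIES NOT 1)) -> 1
  row 6 [00110]: (NOT 0 IMPLIES ((0 AND NOT 0) IMPLIES NOT 1)) -> 1
  row 7 [00111]: (NOT 1 IMPLIES ((0 AND NOT 0) IMPLIES NOT 1)) -> 1
  row 8 [01000]: (NOT 0 IMPLIES ((0 AND NOT 1) IMPLIES NOT 0)) -> 1
  row 9 [01001]: (NOT 1 IMPLIES ((0 AND NOT 1) IMPLIES NOT 0)) -> 1
  row 10 [01010]: (NOT 0 IMPLIES ((0 AND NOT 1) IMPLIES NOT 0)) -> 1
  row 11 [01011]: (NOT 1 IMPLIES ((0 AND NOT 1) IMPLIES NOT 0)) -> 1
  row 12 [01100]: (NOT 0 IMPLIES ((0 AND NOT 1) IMPLIES NOT 1)) -> 1
  row 13 [01101]: (NOT 1 IMPLIES ((0 AND NOT 1) IMPLIES NOT 1)) -> 1
  row 14 [01110]: (NOT 0 IMPLIES ((0 AND NOT 1) IMPLIES NOT 1)) -> 1
  row 15 [01111]: (NOT 1 IMPLIES ((0 AND NOT 1) IMPLIES NOT 1)) -> 1
  row 16 [10000]: (NOT 0 IMPLIES ((1 AND NOT 0) IMPLIES NOT 0)) -> 1
  row 17 [10001]: (NOT 1 IMPLIES ((1 AND NOT 0) IMPLIES NOT 0)) -> 1
  row 18 [10010]: (NOT 0 IMPLIES ((1 AND NOT 0) IMPLIES NOT 0)) -> 1
  row 19 [10011]: (NOT 1 IMPLIES ((1 AND NOT 0) IMPLIES NOT 0)) -> 1
  row 20 [10100]: (NOT 0 IMPLIES ((1 AND NOT 0) IMPLIES NOT 1)) -> 0
  row 21 [10101]: (NOT 1 IMPLIES ((1 AND NOT 0) IMPLIES NOT 1)) -> 1
  row 22 [10110]: (NOT 0 IMPLIES ((1 AND NOT 0) IMPLIES NOT 1)) -> 0
  row 23 [10111]: (NOT 1 IMPLIES ((1 AND NOT 0) IMPLIES NOT 1)) -> 1
  row 24 [11000]: (NOT 0 IMPLIES ((1 AND NOT 1) IMPLIES NOT 0)) -> 1
  row 25 [11001]: (NOT 1 IMPLIES ((1 AND NOT 1) IMPLIES NOT 0)) -> 1
  row 26 [11010]: (NOT 0 IMPLIES ((1 AND NOT 1) IMPLIES NOT 0)) -> 1
  row 27 [11011]: (NOT 1 IMPLIES ((1 AND NOT 1) IMPLIES NOT 0)) -> 1
  row 28 [11100]: (NOT 0 IMPLIES ((1 AND NOT 1) IMPLIES NOT 1)) -> 1
  row 29 [11101]: (NOT 1 IMPLIES ((1 AND NOT 1) IMPLIES NOT 1)) -> 1
  row 30 [11110]: (NOT 0 IMPLIES ((1 AND NOT 1) IMPLIES NOT 1)) -> 1
  row 31 [11111]: (NOT 1 IMPLIES ((1 AND NOT 1) IMPLIES NOT 1)) -> 1
Full result column, 4 rows per line (a,b,c fixed per line; d,e runs 00..11 left to right):
  rows 0-3 [a,b,c=000]: 1111  = hex F
  rows 4-7 [a,b,c=001]: 1111  = hex F
  rows 8-11 [a,b,c=010]: 1111  = hex F
  rows 12-15 [a,b,c=011]: 1111  = hex F
  rows 16-19 [a,b,c=100]: 1111  = hex F
  rows 20-23 [a,b,c=101]: 0101  = hex 5
  rows 24-27 [a,b,c=110]: 1111  = hex F
  rows 28-31 [a,b,c=111]: 1111  = hex F
Output column (row 0 .. row 31) = 11111111111111111111010111111111
Output column grouped in 4s = 1111 1111 1111 1111 1111 0101 1111 1111 = 0xFFFFF5FF
Convert to decimal digit by digit (value = value*16 + digit):
  F -> 15
  15*16 + 15 (F) = 255
  255*16 + 15 (F) = 4095
  4095*16 + 15 (F) = 65535
  65535*16 + 15 (F) = 1048575
  1048575*16 + 5 = 16777205
  16777205*16 + 15 (F) = 268435295
  268435295*16 + 15 (F) = 4294964735
Decimal = 4294964735

4294964735


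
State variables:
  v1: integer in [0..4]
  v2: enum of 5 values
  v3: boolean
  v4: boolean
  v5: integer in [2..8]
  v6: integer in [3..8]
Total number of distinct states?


State space = product of domain sizes of all variables.
Domain sizes:
  v1 (integer in [0..4]): 5
  v2 (enum of 5 values): 5
  v3 (boolean): 2
  v4 (boolean): 2
  v5 (integer in [2..8]): 7
  v6 (integer in [3..8]): 6
Product = 5 * 5 * 2 * 2 * 7 * 6 = 4200

4200


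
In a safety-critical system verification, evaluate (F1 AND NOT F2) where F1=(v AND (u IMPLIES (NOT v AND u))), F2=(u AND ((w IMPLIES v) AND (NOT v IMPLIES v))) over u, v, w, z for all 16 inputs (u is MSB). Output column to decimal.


F1 = (v AND (u IMPLIES (NOT v AND u)))
F2 = (u AND ((w IMPLIES v) AND (NOT v IMPLIES v)))
Counterexample to F1=>F2 is where F1=1 and F2=0.
Evaluate each row (bits = u,v,w,z, MSB first):
  row 0 [0000]: F1=0 F2=0 -> F1&~F2 -> 0
  row 1 [0001]: F1=0 F2=0 -> F1&~F2 -> 0
  row 2 [0010]: F1=0 F2=0 -> F1&~F2 -> 0
  row 3 [0011]: F1=0 F2=0 -> F1&~F2 -> 0
  row 4 [0100]: F1=1 F2=0 -> F1&~F2 -> 1
  row 5 [0101]: F1=1 F2=0 -> F1&~F2 -> 1
  row 6 [0110]: F1=1 F2=0 -> F1&~F2 -> 1
  row 7 [0111]: F1=1 F2=0 -> F1&~F2 -> 1
  row 8 [1000]: F1=0 F2=0 -> F1&~F2 -> 0
  row 9 [1001]: F1=0 F2=0 -> F1&~F2 -> 0
  row 10 [1010]: F1=0 F2=0 -> F1&~F2 -> 0
  row 11 [1011]: F1=0 F2=0 -> F1&~F2 -> 0
  row 12 [1100]: F1=0 F2=1 -> F1&~F2 -> 0
  row 13 [1101]: F1=0 F2=1 -> F1&~F2 -> 0
  row 14 [1110]: F1=0 F2=1 -> F1&~F2 -> 0
  row 15 [1111]: F1=0 F2=1 -> F1&~F2 -> 0
Full result column, 4 rows per line (u,v fixed per line; w,z runs 00..11 left to right):
  rows 0-3 [u,v=00]: 0000  = hex 0
  rows 4-7 [u,v=01]: 1111  = hex F
  rows 8-11 [u,v=10]: 0000  = hex 0
  rows 12-15 [u,v=11]: 0000  = hex 0
Counterexample vector (row 0 .. row 15) = 0000111100000000
Output column grouped in 4s = 0000 1111 0000 0000 = 0x0F00
Convert to decimal digit by digit (value = value*16 + digit):
  0 -> 0
  0*16 + 15 (F) = 15
  15*16 + 0 = 240
  240*16 + 0 = 3840
Decimal = 3840

3840


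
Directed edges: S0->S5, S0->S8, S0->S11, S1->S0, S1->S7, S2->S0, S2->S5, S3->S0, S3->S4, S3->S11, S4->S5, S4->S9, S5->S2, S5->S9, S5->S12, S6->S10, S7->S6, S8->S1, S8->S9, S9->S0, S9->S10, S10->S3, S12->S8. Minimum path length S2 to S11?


BFS layer-by-layer from S2:
  dist 0: {S2}
  dist 1: {S0, S5}
  dist 2: {S8, S9, S11, S12}
  -> S11 reached at distance 2
Shortest path length = 2

2


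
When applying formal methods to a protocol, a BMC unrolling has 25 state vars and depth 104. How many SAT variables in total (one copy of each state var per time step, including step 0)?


BMC unrolls to depth k, creating one copy of each state var for steps 0..k.
Step count = 104 + 1 = 105 (steps 0 through 104)
Vars per step = 25
Total = 25 * 105 = 2625

2625


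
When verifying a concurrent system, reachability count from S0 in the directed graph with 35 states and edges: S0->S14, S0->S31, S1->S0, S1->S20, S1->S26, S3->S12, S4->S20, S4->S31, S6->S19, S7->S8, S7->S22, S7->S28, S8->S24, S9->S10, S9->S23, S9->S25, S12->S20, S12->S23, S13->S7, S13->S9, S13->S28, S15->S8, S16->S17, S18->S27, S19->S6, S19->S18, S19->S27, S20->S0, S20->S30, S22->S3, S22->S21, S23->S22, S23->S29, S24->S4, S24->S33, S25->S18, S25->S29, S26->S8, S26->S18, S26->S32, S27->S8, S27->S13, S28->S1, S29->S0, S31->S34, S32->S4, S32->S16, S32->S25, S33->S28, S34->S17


BFS from S0:
  layer 0: {S0}
  layer 1: {S14, S31}
  layer 2: {S34}
  layer 3: {S17}
Reachable set: {S0, S14, S17, S31, S34}
Count = 5

5


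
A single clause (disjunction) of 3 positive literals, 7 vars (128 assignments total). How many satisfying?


Step 1: Total=2^7=128
Step 2: Unsat when all 3 false: 2^4=16
Step 3: Sat=128-16=112

112


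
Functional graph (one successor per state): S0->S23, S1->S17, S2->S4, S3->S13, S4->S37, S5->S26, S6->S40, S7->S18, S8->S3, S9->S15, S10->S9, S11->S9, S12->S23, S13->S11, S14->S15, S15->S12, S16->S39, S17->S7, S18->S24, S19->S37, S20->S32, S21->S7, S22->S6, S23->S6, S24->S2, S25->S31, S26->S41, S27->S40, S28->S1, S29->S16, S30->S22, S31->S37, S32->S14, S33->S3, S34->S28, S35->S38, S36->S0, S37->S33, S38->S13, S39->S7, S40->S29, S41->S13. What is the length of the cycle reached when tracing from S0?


Trace from S0 until a state repeats:
  S0 -> S23 -> S6 -> S40 -> S29 -> S16 -> S39 -> S7 -> S18 -> S24 -> S2 -> S4 -> S37 -> S33 -> S3 -> S13 -> S11 -> S9 -> S15 -> S12 -> S23
S23 first seen at step 1, revisited at step 20.
Cycle length = 20 - 1 = 19

19


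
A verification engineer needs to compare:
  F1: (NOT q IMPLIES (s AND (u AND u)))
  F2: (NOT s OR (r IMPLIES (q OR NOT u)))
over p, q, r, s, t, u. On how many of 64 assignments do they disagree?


F1 = (NOT q IMPLIES (s AND (u AND u)))
F2 = (NOT s OR (r IMPLIES (q OR NOT u)))
Evaluate both on each of 64 rows (bits = p,q,r,s,t,u):
  row 0 [000000]: F1=0 F2=1 (differ) -> 1
  row 1 [000001]: F1=0 F2=1 (differ) -> 1
  row 2 [000010]: F1=0 F2=1 (differ) -> 1
  row 3 [000011]: F1=0 F2=1 (differ) -> 1
  row 4 [000100]: F1=0 F2=1 (differ) -> 1
  (every remaining row is evaluated the same way; all 64 results are listed next)
Full result column, 8 rows per line (p,q,r fixed per line; s,t,u runs 000..111 left to right):
  rows 0-7 [p,q,r=000]: 11111010  (ones: 6)
  rows 8-15 [p,q,r=001]: 11111111  (ones: 8)
  rows 16-23 [p,q,r=010]: 00000000  (ones: 0)
  rows 24-31 [p,q,r=011]: 00000000  (ones: 0)
  rows 32-39 [p,q,r=100]: 11111010  (ones: 6)
  rows 40-47 [p,q,r=101]: 11111111  (ones: 8)
  rows 48-55 [p,q,r=110]: 00000000  (ones: 0)
  rows 56-63 [p,q,r=111]: 00000000  (ones: 0)
Disagreements = 6+8+0+0+6+8+0+0 = 28

28


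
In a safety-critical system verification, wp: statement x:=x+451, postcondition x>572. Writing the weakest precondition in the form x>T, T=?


Formula: wp(x:=E, P) = P[E/x] (substitute E for x in postcondition)
Step 1: Postcondition: x>572
Step 2: Substitute x+451 for x: x+451>572
Step 3: Solve for x: x > 572-451 = 121

121


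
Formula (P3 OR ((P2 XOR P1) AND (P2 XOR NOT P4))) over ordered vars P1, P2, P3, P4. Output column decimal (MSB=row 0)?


Formula: (P3 OR ((P2 XOR P1) AND (P2 XOR NOT P4))) over P1, P2, P3, P4 (16 rows)
Evaluate each row (bits = P1,P2,P3,P4, MSB first):
  row 0 [0000]: (0 OR ((0 XOR 0) AND (0 XOR NOT 0))) -> 0
  row 1 [0001]: (0 OR ((0 XOR 0) AND (0 XOR NOT 1))) -> 0
  row 2 [0010]: (1 OR ((0 XOR 0) AND (0 XOR NOT 0))) -> 1
  row 3 [0011]: (1 OR ((0 XOR 0) AND (0 XOR NOT 1))) -> 1
  row 4 [0100]: (0 OR ((1 XOR 0) AND (1 XOR NOT 0))) -> 0
  row 5 [0101]: (0 OR ((1 XOR 0) AND (1 XOR NOT 1))) -> 1
  row 6 [0110]: (1 OR ((1 XOR 0) AND (1 XOR NOT 0))) -> 1
  row 7 [0111]: (1 OR ((1 XOR 0) AND (1 XOR NOT 1))) -> 1
  row 8 [1000]: (0 OR ((0 XOR 1) AND (0 XOR NOT 0))) -> 1
  row 9 [1001]: (0 OR ((0 XOR 1) AND (0 XOR NOT 1))) -> 0
  row 10 [1010]: (1 OR ((0 XOR 1) AND (0 XOR NOT 0))) -> 1
  row 11 [1011]: (1 OR ((0 XOR 1) AND (0 XOR NOT 1))) -> 1
  row 12 [1100]: (0 OR ((1 XOR 1) AND (1 XOR NOT 0))) -> 0
  row 13 [1101]: (0 OR ((1 XOR 1) AND (1 XOR NOT 1))) -> 0
  row 14 [1110]: (1 OR ((1 XOR 1) AND (1 XOR NOT 0))) -> 1
  row 15 [1111]: (1 OR ((1 XOR 1) AND (1 XOR NOT 1))) -> 1
Full result column, 4 rows per line (P1,P2 fixed per line; P3,P4 runs 00..11 left to right):
  rows 0-3 [P1,P2=00]: 0011  = hex 3
  rows 4-7 [P1,P2=01]: 0111  = hex 7
  rows 8-11 [P1,P2=10]: 1011  = hex B
  rows 12-15 [P1,P2=11]: 0011  = hex 3
Output column (row 0 .. row 15) = 0011011110110011
Output column grouped in 4s = 0011 0111 1011 0011 = 0x37B3
Convert to decimal digit by digit (value = value*16 + digit):
  3 -> 3
  3*16 + 7 = 55
  55*16 + 11 (B) = 891
  891*16 + 3 = 14259
Decimal = 14259

14259


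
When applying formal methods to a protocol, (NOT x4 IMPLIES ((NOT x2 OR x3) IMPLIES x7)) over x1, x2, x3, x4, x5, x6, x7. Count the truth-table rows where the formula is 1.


Formula: (NOT x4 IMPLIES ((NOT x2 OR x3) IMPLIES x7)) over 7 vars (128 rows)
Evaluate each row (x1, x2, x3, x4, x5, x6, x7 as bits, MSB first):
  row 0 [0000000]: (NOT 0 IMPLIES ((NOT 0 OR 0) IMPLIES 0)) -> 0
  row 1 [0000001]: (NOT 0 IMPLIES ((NOT 0 OR 0) IMPLIES 1)) -> 1
  row 2 [0000010]: (NOT 0 IMPLIES ((NOT 0 OR 0) IMPLIES 0)) -> 0
  row 3 [0000011]: (NOT 0 IMPLIES ((NOT 0 OR 0) IMPLIES 1)) -> 1
  row 4 [0000100]: (NOT 0 IMPLIES ((NOT 0 OR 0) IMPLIES 0)) -> 0
  (every remaining row is evaluated the same way; all 128 results are listed next)
Full result column, 8 rows per line (x1,x2,x3,x4 fixed per line; x5,x6,x7 runs 000..111 left to right):
  rows 0-7 [x1,x2,x3,x4=0000]: 01010101  (ones: 4)
  rows 8-15 [x1,x2,x3,x4=0001]: 11111111  (ones: 8)
  rows 16-23 [x1,x2,x3,x4=0010]: 01010101  (ones: 4)
  rows 24-31 [x1,x2,x3,x4=0011]: 11111111  (ones: 8)
  rows 32-39 [x1,x2,x3,x4=0100]: 11111111  (ones: 8)
  rows 40-47 [x1,x2,x3,x4=0101]: 11111111  (ones: 8)
  rows 48-55 [x1,x2,x3,x4=0110]: 01010101  (ones: 4)
  rows 56-63 [x1,x2,x3,x4=0111]: 11111111  (ones: 8)
  rows 64-71 [x1,x2,x3,x4=1000]: 01010101  (ones: 4)
  rows 72-79 [x1,x2,x3,x4=1001]: 11111111  (ones: 8)
  rows 80-87 [x1,x2,x3,x4=1010]: 01010101  (ones: 4)
  rows 88-95 [x1,x2,x3,x4=1011]: 11111111  (ones: 8)
  rows 96-103 [x1,x2,x3,x4=1100]: 11111111  (ones: 8)
  rows 104-111 [x1,x2,x3,x4=1101]: 11111111  (ones: 8)
  rows 112-119 [x1,x2,x3,x4=1110]: 01010101  (ones: 4)
  rows 120-127 [x1,x2,x3,x4=1111]: 11111111  (ones: 8)
Count of 1-rows = 4+8+4+8+8+8+4+8+4+8+4+8+8+8+4+8 = 104

104


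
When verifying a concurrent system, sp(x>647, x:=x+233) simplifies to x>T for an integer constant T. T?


Formula: sp(P, x:=E) = exists old_x. (x = E[old_x/x]) AND P[old_x/x] (old_x is the value of x before the assignment; eliminate old_x by solving x = E[old_x/x] for old_x)
Step 1: Precondition P: x>647, i.e. old_x > 647
Step 2: Assignment gives x = old_x + 233, so old_x = x - 233
Step 3: Substitute into P: x - 233 > 647
Step 4: Simplify: x > 647+233 = 880

880


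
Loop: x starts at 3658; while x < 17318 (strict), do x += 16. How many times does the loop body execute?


Step 1: x goes from 3658 toward 17318 by 16; the body runs while x<17318, so iterations = ceil((bound-start)/step)
Step 2: Distance=13660
Step 3: ceil(13660/16)=854

854


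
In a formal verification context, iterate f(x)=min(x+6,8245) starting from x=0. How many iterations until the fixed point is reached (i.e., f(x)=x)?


Step 1: x=0, cap=8245, increment=6
Step 2: x grows by 6 each step until capped at 8245; fixed point is x=8245
Step 3: iterations = ceil(8245/6) = 1375

1375


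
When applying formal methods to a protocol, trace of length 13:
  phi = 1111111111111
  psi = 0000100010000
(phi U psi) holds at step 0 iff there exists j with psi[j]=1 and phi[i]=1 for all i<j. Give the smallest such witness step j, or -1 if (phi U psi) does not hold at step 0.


(phi U psi) at 0: need smallest j with psi[j]=1 and phi[i]=1 for all i in [0,j).
Scan from step 0:
  step 0: phi=1, psi=0 -> continue
  step 1: phi=1, psi=0 -> continue
  step 2: phi=1, psi=0 -> continue
  step 3: phi=1, psi=0 -> continue
  step 4: psi=1 and phi held for [0,4) -> witness found
Witness step = 4

4


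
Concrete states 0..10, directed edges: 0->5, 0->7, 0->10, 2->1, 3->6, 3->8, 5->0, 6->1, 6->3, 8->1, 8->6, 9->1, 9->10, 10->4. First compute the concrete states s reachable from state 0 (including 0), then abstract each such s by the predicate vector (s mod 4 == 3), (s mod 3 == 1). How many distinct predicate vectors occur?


BFS from 0:
Concrete reachable: {0, 4, 5, 7, 10}
Abstract via predicates (s mod 4 == 3), (s mod 3 == 1):
  (0,0) <- {0, 5}
  (0,1) <- {4, 10}
  (1,1) <- {7}
Distinct abstract states = 3

3


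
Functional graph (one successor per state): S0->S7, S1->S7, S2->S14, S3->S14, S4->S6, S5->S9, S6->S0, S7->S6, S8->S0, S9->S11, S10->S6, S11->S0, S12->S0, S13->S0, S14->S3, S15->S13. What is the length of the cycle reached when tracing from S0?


Trace from S0 until a state repeats:
  S0 -> S7 -> S6 -> S0
S0 first seen at step 0, revisited at step 3.
Cycle length = 3 - 0 = 3

3


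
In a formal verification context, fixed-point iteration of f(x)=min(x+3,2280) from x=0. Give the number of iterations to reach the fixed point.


Step 1: x=0, cap=2280, increment=3
Step 2: x grows by 3 each step until capped at 2280; fixed point is x=2280
Step 3: iterations = ceil(2280/3) = 760

760


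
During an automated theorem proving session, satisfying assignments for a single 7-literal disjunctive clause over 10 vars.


Step 1: Total=2^10=1024
Step 2: Unsat when all 7 false: 2^3=8
Step 3: Sat=1024-8=1016

1016


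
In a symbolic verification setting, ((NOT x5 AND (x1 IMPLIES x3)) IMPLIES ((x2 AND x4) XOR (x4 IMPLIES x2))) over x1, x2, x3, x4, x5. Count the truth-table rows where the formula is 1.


Formula: ((NOT x5 AND (x1 IMPLIES x3)) IMPLIES ((x2 AND x4) XOR (x4 IMPLIES x2))) over 5 vars (32 rows)
Evaluate each row (x1, x2, x3, x4, x5 as bits, MSB first):
  row 0 [00000]: ((NOT 0 AND (0 IMPLIES 0)) IMPLIES ((0 AND 0) XOR (0 IMPLIES 0))) -> 1
  row 1 [00001]: ((NOT 1 AND (0 IMPLIES 0)) IMPLIES ((0 AND 0) XOR (0 IMPLIES 0))) -> 1
  row 2 [00010]: ((NOT 0 AND (0 IMPLIES 0)) IMPLIES ((0 AND 1) XOR (1 IMPLIES 0))) -> 0
  row 3 [00011]: ((NOT 1 AND (0 IMPLIES 0)) IMPLIES ((0 AND 1) XOR (1 IMPLIES 0))) -> 1
  row 4 [00100]: ((NOT 0 AND (0 IMPLIES 1)) IMPLIES ((0 AND 0) XOR (0 IMPLIES 0))) -> 1
  row 5 [00101]: ((NOT 1 AND (0 IMPLIES 1)) IMPLIES ((0 AND 0) XOR (0 IMPLIES 0))) -> 1
  row 6 [00110]: ((NOT 0 AND (0 IMPLIES 1)) IMPLIES ((0 AND 1) XOR (1 IMPLIES 0))) -> 0
  row 7 [00111]: ((NOT 1 AND (0 IMPLIES 1)) IMPLIES ((0 AND 1) XOR (1 IMPLIES 0))) -> 1
  row 8 [01000]: ((NOT 0 AND (0 IMPLIES 0)) IMPLIES ((1 AND 0) XOR (0 IMPLIES 1))) -> 1
  row 9 [01001]: ((NOT 1 AND (0 IMPLIES 0)) IMPLIES ((1 AND 0) XOR (0 IMPLIES 1))) -> 1
  row 10 [01010]: ((NOT 0 AND (0 IMPLIES 0)) IMPLIES ((1 AND 1) XOR (1 IMPLIES 1))) -> 0
  row 11 [01011]: ((NOT 1 AND (0 IMPLIES 0)) IMPLIES ((1 AND 1) XOR (1 IMPLIES 1))) -> 1
  row 12 [01100]: ((NOT 0 AND (0 IMPLIES 1)) IMPLIES ((1 AND 0) XOR (0 IMPLIES 1))) -> 1
  row 13 [01101]: ((NOT 1 AND (0 IMPLIES 1)) IMPLIES ((1 AND 0) XOR (0 IMPLIES 1))) -> 1
  row 14 [01110]: ((NOT 0 AND (0 IMPLIES 1)) IMPLIES ((1 AND 1) XOR (1 IMPLIES 1))) -> 0
  row 15 [01111]: ((NOT 1 AND (0 IMPLIES 1)) IMPLIES ((1 AND 1) XOR (1 IMPLIES 1))) -> 1
  row 16 [10000]: ((NOT 0 AND (1 IMPLIES 0)) IMPLIES ((0 AND 0) XOR (0 IMPLIES 0))) -> 1
  row 17 [10001]: ((NOT 1 AND (1 IMPLIES 0)) IMPLIES ((0 AND 0) XOR (0 IMPLIES 0))) -> 1
  row 18 [10010]: ((NOT 0 AND (1 IMPLIES 0)) IMPLIES ((0 AND 1) XOR (1 IMPLIES 0))) -> 1
  row 19 [10011]: ((NOT 1 AND (1 IMPLIES 0)) IMPLIES ((0 AND 1) XOR (1 IMPLIES 0))) -> 1
  row 20 [10100]: ((NOT 0 AND (1 IMPLIES 1)) IMPLIES ((0 AND 0) XOR (0 IMPLIES 0))) -> 1
  row 21 [10101]: ((NOT 1 AND (1 IMPLIES 1)) IMPLIES ((0 AND 0) XOR (0 IMPLIES 0))) -> 1
  row 22 [10110]: ((NOT 0 AND (1 IMPLIES 1)) IMPLIES ((0 AND 1) XOR (1 IMPLIES 0))) -> 0
  row 23 [10111]: ((NOT 1 AND (1 IMPLIES 1)) IMPLIES ((0 AND 1) XOR (1 IMPLIES 0))) -> 1
  row 24 [11000]: ((NOT 0 AND (1 IMPLIES 0)) IMPLIES ((1 AND 0) XOR (0 IMPLIES 1))) -> 1
  row 25 [11001]: ((NOT 1 AND (1 IMPLIES 0)) IMPLIES ((1 AND 0) XOR (0 IMPLIES 1))) -> 1
  row 26 [11010]: ((NOT 0 AND (1 IMPLIES 0)) IMPLIES ((1 AND 1) XOR (1 IMPLIES 1))) -> 1
  row 27 [11011]: ((NOT 1 AND (1 IMPLIES 0)) IMPLIES ((1 AND 1) XOR (1 IMPLIES 1))) -> 1
  row 28 [11100]: ((NOT 0 AND (1 IMPLIES 1)) IMPLIES ((1 AND 0) XOR (0 IMPLIES 1))) -> 1
  row 29 [11101]: ((NOT 1 AND (1 IMPLIES 1)) IMPLIES ((1 AND 0) XOR (0 IMPLIES 1))) -> 1
  row 30 [11110]: ((NOT 0 AND (1 IMPLIES 1)) IMPLIES ((1 AND 1) XOR (1 IMPLIES 1))) -> 0
  row 31 [11111]: ((NOT 1 AND (1 IMPLIES 1)) IMPLIES ((1 AND 1) XOR (1 IMPLIES 1))) -> 1
Full result column, 8 rows per line (x1,x2 fixed per line; x3,x4,x5 runs 000..111 left to right):
  rows 0-7 [x1,x2=00]: 11011101  (ones: 6)
  rows 8-15 [x1,x2=01]: 11011101  (ones: 6)
  rows 16-23 [x1,x2=10]: 11111101  (ones: 7)
  rows 24-31 [x1,x2=11]: 11111101  (ones: 7)
Count of 1-rows = 6+6+7+7 = 26

26


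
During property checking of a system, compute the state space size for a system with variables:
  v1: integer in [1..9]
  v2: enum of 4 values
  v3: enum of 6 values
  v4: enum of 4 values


State space = product of domain sizes of all variables.
Domain sizes:
  v1 (integer in [1..9]): 9
  v2 (enum of 4 values): 4
  v3 (enum of 6 values): 6
  v4 (enum of 4 values): 4
Product = 9 * 4 * 6 * 4 = 864

864


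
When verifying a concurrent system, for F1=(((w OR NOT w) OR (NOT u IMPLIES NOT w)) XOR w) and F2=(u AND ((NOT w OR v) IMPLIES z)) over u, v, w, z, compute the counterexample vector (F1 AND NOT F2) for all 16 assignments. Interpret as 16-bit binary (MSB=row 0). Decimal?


F1 = (((w OR NOT w) OR (NOT u IMPLIES NOT w)) XOR w)
F2 = (u AND ((NOT w OR v) IMPLIES z))
Counterexample to F1=>F2 is where F1=1 and F2=0.
Evaluate each row (bits = u,v,w,z, MSB first):
  row 0 [0000]: F1=1 F2=0 -> F1&~F2 -> 1
  row 1 [0001]: F1=1 F2=0 -> F1&~F2 -> 1
  row 2 [0010]: F1=0 F2=0 -> F1&~F2 -> 0
  row 3 [0011]: F1=0 F2=0 -> F1&~F2 -> 0
  row 4 [0100]: F1=1 F2=0 -> F1&~F2 -> 1
  row 5 [0101]: F1=1 F2=0 -> F1&~F2 -> 1
  row 6 [0110]: F1=0 F2=0 -> F1&~F2 -> 0
  row 7 [0111]: F1=0 F2=0 -> F1&~F2 -> 0
  row 8 [1000]: F1=1 F2=0 -> F1&~F2 -> 1
  row 9 [1001]: F1=1 F2=1 -> F1&~F2 -> 0
  row 10 [1010]: F1=0 F2=1 -> F1&~F2 -> 0
  row 11 [1011]: F1=0 F2=1 -> F1&~F2 -> 0
  row 12 [1100]: F1=1 F2=0 -> F1&~F2 -> 1
  row 13 [1101]: F1=1 F2=1 -> F1&~F2 -> 0
  row 14 [1110]: F1=0 F2=0 -> F1&~F2 -> 0
  row 15 [1111]: F1=0 F2=1 -> F1&~F2 -> 0
Full result column, 4 rows per line (u,v fixed per line; w,z runs 00..11 left to right):
  rows 0-3 [u,v=00]: 1100  = hex C
  rows 4-7 [u,v=01]: 1100  = hex C
  rows 8-11 [u,v=10]: 1000  = hex 8
  rows 12-15 [u,v=11]: 1000  = hex 8
Counterexample vector (row 0 .. row 15) = 1100110010001000
Output column grouped in 4s = 1100 1100 1000 1000 = 0xCC88
Convert to decimal digit by digit (value = value*16 + digit):
  C -> 12
  12*16 + 12 (C) = 204
  204*16 + 8 = 3272
  3272*16 + 8 = 52360
Decimal = 52360

52360


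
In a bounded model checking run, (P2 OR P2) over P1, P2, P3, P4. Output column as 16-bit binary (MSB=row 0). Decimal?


Formula: (P2 OR P2) over P1, P2, P3, P4 (16 rows)
Evaluate each row (bits = P1,P2,P3,P4, MSB first):
  row 0 [0000]: (0 OR 0) -> 0
  row 1 [0001]: (0 OR 0) -> 0
  row 2 [0010]: (0 OR 0) -> 0
  row 3 [0011]: (0 OR 0) -> 0
  row 4 [0100]: (1 OR 1) -> 1
  row 5 [0101]: (1 OR 1) -> 1
  row 6 [0110]: (1 OR 1) -> 1
  row 7 [0111]: (1 OR 1) -> 1
  row 8 [1000]: (0 OR 0) -> 0
  row 9 [1001]: (0 OR 0) -> 0
  row 10 [1010]: (0 OR 0) -> 0
  row 11 [1011]: (0 OR 0) -> 0
  row 12 [1100]: (1 OR 1) -> 1
  row 13 [1101]: (1 OR 1) -> 1
  row 14 [1110]: (1 OR 1) -> 1
  row 15 [1111]: (1 OR 1) -> 1
Full result column, 4 rows per line (P1,P2 fixed per line; P3,P4 runs 00..11 left to right):
  rows 0-3 [P1,P2=00]: 0000  = hex 0
  rows 4-7 [P1,P2=01]: 1111  = hex F
  rows 8-11 [P1,P2=10]: 0000  = hex 0
  rows 12-15 [P1,P2=11]: 1111  = hex F
Output column (row 0 .. row 15) = 0000111100001111
Output column grouped in 4s = 0000 1111 0000 1111 = 0x0F0F
Convert to decimal digit by digit (value = value*16 + digit):
  0 -> 0
  0*16 + 15 (F) = 15
  15*16 + 0 = 240
  240*16 + 15 (F) = 3855
Decimal = 3855

3855


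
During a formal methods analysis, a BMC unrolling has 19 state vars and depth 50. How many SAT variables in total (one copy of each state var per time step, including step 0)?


BMC unrolls to depth k, creating one copy of each state var for steps 0..k.
Step count = 50 + 1 = 51 (steps 0 through 50)
Vars per step = 19
Total = 19 * 51 = 969

969


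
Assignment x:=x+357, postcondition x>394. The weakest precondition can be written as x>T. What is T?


Formula: wp(x:=E, P) = P[E/x] (substitute E for x in postcondition)
Step 1: Postcondition: x>394
Step 2: Substitute x+357 for x: x+357>394
Step 3: Solve for x: x > 394-357 = 37

37


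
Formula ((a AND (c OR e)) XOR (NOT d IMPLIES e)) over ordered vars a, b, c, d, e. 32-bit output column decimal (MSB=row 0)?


Formula: ((a AND (c OR e)) XOR (NOT d IMPLIES e)) over a, b, c, d, e (32 rows)
Evaluate each row (bits = a,b,c,d,e, MSB first):
  row 0 [00000]: ((0 AND (0 OR 0)) XOR (NOT 0 IMPLIES 0)) -> 0
  row 1 [00001]: ((0 AND (0 OR 1)) XOR (NOT 0 IMPLIES 1)) -> 1
  row 2 [00010]: ((0 AND (0 OR 0)) XOR (NOT 1 IMPLIES 0)) -> 1
  row 3 [00011]: ((0 AND (0 OR 1)) XOR (NOT 1 IMPLIES 1)) -> 1
  row 4 [00100]: ((0 AND (1 OR 0)) XOR (NOT 0 IMPLIES 0)) -> 0
  row 5 [00101]: ((0 AND (1 OR 1)) XOR (NOT 0 IMPLIES 1)) -> 1
  row 6 [00110]: ((0 AND (1 OR 0)) XOR (NOT 1 IMPLIES 0)) -> 1
  row 7 [00111]: ((0 AND (1 OR 1)) XOR (NOT 1 IMPLIES 1)) -> 1
  row 8 [01000]: ((0 AND (0 OR 0)) XOR (NOT 0 IMPLIES 0)) -> 0
  row 9 [01001]: ((0 AND (0 OR 1)) XOR (NOT 0 IMPLIES 1)) -> 1
  row 10 [01010]: ((0 AND (0 OR 0)) XOR (NOT 1 IMPLIES 0)) -> 1
  row 11 [01011]: ((0 AND (0 OR 1)) XOR (NOT 1 IMPLIES 1)) -> 1
  row 12 [01100]: ((0 AND (1 OR 0)) XOR (NOT 0 IMPLIES 0)) -> 0
  row 13 [01101]: ((0 AND (1 OR 1)) XOR (NOT 0 IMPLIES 1)) -> 1
  row 14 [01110]: ((0 AND (1 OR 0)) XOR (NOT 1 IMPLIES 0)) -> 1
  row 15 [01111]: ((0 AND (1 OR 1)) XOR (NOT 1 IMPLIES 1)) -> 1
  row 16 [10000]: ((1 AND (0 OR 0)) XOR (NOT 0 IMPLIES 0)) -> 0
  row 17 [10001]: ((1 AND (0 OR 1)) XOR (NOT 0 IMPLIES 1)) -> 0
  row 18 [10010]: ((1 AND (0 OR 0)) XOR (NOT 1 IMPLIES 0)) -> 1
  row 19 [10011]: ((1 AND (0 OR 1)) XOR (NOT 1 IMPLIES 1)) -> 0
  row 20 [10100]: ((1 AND (1 OR 0)) XOR (NOT 0 IMPLIES 0)) -> 1
  row 21 [10101]: ((1 AND (1 OR 1)) XOR (NOT 0 IMPLIES 1)) -> 0
  row 22 [10110]: ((1 AND (1 OR 0)) XOR (NOT 1 IMPLIES 0)) -> 0
  row 23 [10111]: ((1 AND (1 OR 1)) XOR (NOT 1 IMPLIES 1)) -> 0
  row 24 [11000]: ((1 AND (0 OR 0)) XOR (NOT 0 IMPLIES 0)) -> 0
  row 25 [11001]: ((1 AND (0 OR 1)) XOR (NOT 0 IMPLIES 1)) -> 0
  row 26 [11010]: ((1 AND (0 OR 0)) XOR (NOT 1 IMPLIES 0)) -> 1
  row 27 [11011]: ((1 AND (0 OR 1)) XOR (NOT 1 IMPLIES 1)) -> 0
  row 28 [11100]: ((1 AND (1 OR 0)) XOR (NOT 0 IMPLIES 0)) -> 1
  row 29 [11101]: ((1 AND (1 OR 1)) XOR (NOT 0 IMPLIES 1)) -> 0
  row 30 [11110]: ((1 AND (1 OR 0)) XOR (NOT 1 IMPLIES 0)) -> 0
  row 31 [11111]: ((1 AND (1 OR 1)) XOR (NOT 1 IMPLIES 1)) -> 0
Full result column, 4 rows per line (a,b,c fixed per line; d,e runs 00..11 left to right):
  rows 0-3 [a,b,c=000]: 0111  = hex 7
  rows 4-7 [a,b,c=001]: 0111  = hex 7
  rows 8-11 [a,b,c=010]: 0111  = hex 7
  rows 12-15 [a,b,c=011]: 0111  = hex 7
  rows 16-19 [a,b,c=100]: 0010  = hex 2
  rows 20-23 [a,b,c=101]: 1000  = hex 8
  rows 24-27 [a,b,c=110]: 0010  = hex 2
  rows 28-31 [a,b,c=111]: 1000  = hex 8
Output column (row 0 .. row 31) = 01110111011101110010100000101000
Output column grouped in 4s = 0111 0111 0111 0111 0010 1000 0010 1000 = 0x77772828
Convert to decimal digit by digit (value = value*16 + digit):
  7 -> 7
  7*16 + 7 = 119
  119*16 + 7 = 1911
  1911*16 + 7 = 30583
  30583*16 + 2 = 489330
  489330*16 + 8 = 7829288
  7829288*16 + 2 = 125268610
  125268610*16 + 8 = 2004297768
Decimal = 2004297768

2004297768


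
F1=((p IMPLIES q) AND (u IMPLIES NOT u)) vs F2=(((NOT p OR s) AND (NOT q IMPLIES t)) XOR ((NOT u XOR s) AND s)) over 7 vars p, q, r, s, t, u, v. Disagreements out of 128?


F1 = ((p IMPLIES q) AND (u IMPLIES NOT u))
F2 = (((NOT p OR s) AND (NOT q IMPLIES t)) XOR ((NOT u XOR s) AND s))
Evaluate both on each of 128 rows (bits = p,q,r,s,t,u,v):
  row 0 [0000000]: F1=1 F2=0 (differ) -> 1
  row 1 [0000001]: F1=1 F2=0 (differ) -> 1
  row 2 [0000010]: F1=0 F2=0 -> 0
  row 3 [0000011]: F1=0 F2=0 -> 0
  row 4 [0000100]: F1=1 F2=1 -> 0
  (every remaining row is evaluated the same way; all 128 results are listed next)
Full result column, 8 rows per line (p,q,r,s fixed per line; t,u,v runs 000..111 left to right):
  rows 0-7 [p,q,r,s=0000]: 11000011  (ones: 4)
  rows 8-15 [p,q,r,s=0001]: 11110000  (ones: 4)
  rows 16-23 [p,q,r,s=0010]: 11000011  (ones: 4)
  rows 24-31 [p,q,r,s=0011]: 11110000  (ones: 4)
  rows 32-39 [p,q,r,s=0100]: 00110011  (ones: 4)
  rows 40-47 [p,q,r,s=0101]: 00000000  (ones: 0)
  rows 48-55 [p,q,r,s=0110]: 00110011  (ones: 4)
  rows 56-63 [p,q,r,s=0111]: 00000000  (ones: 0)
  rows 64-71 [p,q,r,s=1000]: 00000000  (ones: 0)
  rows 72-79 [p,q,r,s=1001]: 00111100  (ones: 4)
  rows 80-87 [p,q,r,s=1010]: 00000000  (ones: 0)
  rows 88-95 [p,q,r,s=1011]: 00111100  (ones: 4)
  rows 96-103 [p,q,r,s=1100]: 11001100  (ones: 4)
  rows 104-111 [p,q,r,s=1101]: 00000000  (ones: 0)
  rows 112-119 [p,q,r,s=1110]: 11001100  (ones: 4)
  rows 120-127 [p,q,r,s=1111]: 00000000  (ones: 0)
Disagreements = 4+4+4+4+4+0+4+0+0+4+0+4+4+0+4+0 = 40

40


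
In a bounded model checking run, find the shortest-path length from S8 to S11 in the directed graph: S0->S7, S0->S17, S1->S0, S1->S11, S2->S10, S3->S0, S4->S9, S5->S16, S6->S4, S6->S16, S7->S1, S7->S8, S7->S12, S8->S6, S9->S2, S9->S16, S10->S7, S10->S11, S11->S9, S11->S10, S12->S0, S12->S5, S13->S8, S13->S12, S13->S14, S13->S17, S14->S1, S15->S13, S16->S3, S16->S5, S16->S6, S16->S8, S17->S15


BFS layer-by-layer from S8:
  dist 0: {S8}
  dist 1: {S6}
  dist 2: {S4, S16}
  dist 3: {S3, S5, S9}
  dist 4: {S0, S2}
  dist 5: {S7, S10, S17}
  dist 6: {S1, S11, S12, S15}
  -> S11 reached at distance 6
Shortest path length = 6

6


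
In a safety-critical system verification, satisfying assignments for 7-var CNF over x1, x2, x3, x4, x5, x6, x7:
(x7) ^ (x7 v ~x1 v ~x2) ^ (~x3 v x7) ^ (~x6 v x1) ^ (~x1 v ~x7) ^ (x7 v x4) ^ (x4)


CNF with 7 clauses over 7 vars (128 assignments).
An assignment satisfies CNF iff every clause has >=1 true literal.
Check each row (bits = x1,x2,x3,x4,x5,x6,x7; clause T/F shown):
  row 0 [0000000]: clauses=FTTTTFF -> 0
  row 1 [0000001]: clauses=TTTTTTF -> 0
  row 2 [0000010]: clauses=FTTFTFF -> 0
  row 3 [0000011]: clauses=TTTFTTF -> 0
  row 4 [0000100]: clauses=FTTTTFF -> 0
  (every remaining row is evaluated the same way; all 128 results are listed next)
Full result column, 8 rows per line (x1,x2,x3,x4 fixed per line; x5,x6,x7 runs 000..111 left to right):
  rows 0-7 [x1,x2,x3,x4=0000]: 00000000  (ones: 0)
  rows 8-15 [x1,x2,x3,x4=0001]: 01000100  (ones: 2)
  rows 16-23 [x1,x2,x3,x4=0010]: 00000000  (ones: 0)
  rows 24-31 [x1,x2,x3,x4=0011]: 01000100  (ones: 2)
  rows 32-39 [x1,x2,x3,x4=0100]: 00000000  (ones: 0)
  rows 40-47 [x1,x2,x3,x4=0101]: 01000100  (ones: 2)
  rows 48-55 [x1,x2,x3,x4=0110]: 00000000  (ones: 0)
  rows 56-63 [x1,x2,x3,x4=0111]: 01000100  (ones: 2)
  rows 64-71 [x1,x2,x3,x4=1000]: 00000000  (ones: 0)
  rows 72-79 [x1,x2,x3,x4=1001]: 00000000  (ones: 0)
  rows 80-87 [x1,x2,x3,x4=1010]: 00000000  (ones: 0)
  rows 88-95 [x1,x2,x3,x4=1011]: 00000000  (ones: 0)
  rows 96-103 [x1,x2,x3,x4=1100]: 00000000  (ones: 0)
  rows 104-111 [x1,x2,x3,x4=1101]: 00000000  (ones: 0)
  rows 112-119 [x1,x2,x3,x4=1110]: 00000000  (ones: 0)
  rows 120-127 [x1,x2,x3,x4=1111]: 00000000  (ones: 0)
Satisfying assignments = 0+2+0+2+0+2+0+2+0+0+0+0+0+0+0+0 = 8

8


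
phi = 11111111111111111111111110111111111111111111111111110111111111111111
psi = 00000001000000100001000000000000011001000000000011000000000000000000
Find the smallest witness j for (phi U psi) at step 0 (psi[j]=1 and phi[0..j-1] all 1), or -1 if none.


(phi U psi) at 0: need smallest j with psi[j]=1 and phi[i]=1 for all i in [0,j).
Scan from step 0:
  step 0: phi=1, psi=0 -> continue
  step 1: phi=1, psi=0 -> continue
  step 2: phi=1, psi=0 -> continue
  step 3: phi=1, psi=0 -> continue
  step 7: psi=1 and phi held for [0,7) -> witness found
Witness step = 7

7


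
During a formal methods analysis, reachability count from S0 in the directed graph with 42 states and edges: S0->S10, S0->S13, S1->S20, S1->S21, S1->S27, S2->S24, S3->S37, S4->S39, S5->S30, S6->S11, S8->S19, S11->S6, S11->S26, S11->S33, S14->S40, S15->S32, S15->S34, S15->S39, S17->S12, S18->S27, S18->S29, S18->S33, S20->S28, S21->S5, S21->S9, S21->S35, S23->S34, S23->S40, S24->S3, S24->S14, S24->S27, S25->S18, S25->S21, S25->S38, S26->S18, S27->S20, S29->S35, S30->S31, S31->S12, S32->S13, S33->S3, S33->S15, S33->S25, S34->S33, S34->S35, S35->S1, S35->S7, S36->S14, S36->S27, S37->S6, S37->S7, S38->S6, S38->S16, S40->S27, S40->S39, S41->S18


BFS from S0:
  layer 0: {S0}
  layer 1: {S10, S13}
Reachable set: {S0, S10, S13}
Count = 3

3


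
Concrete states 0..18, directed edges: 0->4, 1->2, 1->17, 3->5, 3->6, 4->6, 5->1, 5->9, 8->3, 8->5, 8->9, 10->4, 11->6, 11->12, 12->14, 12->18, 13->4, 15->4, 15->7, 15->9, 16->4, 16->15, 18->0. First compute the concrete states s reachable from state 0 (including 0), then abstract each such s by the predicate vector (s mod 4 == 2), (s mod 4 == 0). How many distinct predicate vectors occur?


BFS from 0:
Concrete reachable: {0, 4, 6}
Abstract via predicates (s mod 4 == 2), (s mod 4 == 0):
  (0,1) <- {0, 4}
  (1,0) <- {6}
Distinct abstract states = 2

2


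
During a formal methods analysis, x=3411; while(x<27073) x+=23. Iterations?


Step 1: x goes from 3411 toward 27073 by 23; the body runs while x<27073, so iterations = ceil((bound-start)/step)
Step 2: Distance=23662
Step 3: ceil(23662/23)=1029

1029


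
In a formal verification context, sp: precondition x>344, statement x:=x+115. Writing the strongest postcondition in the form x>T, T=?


Formula: sp(P, x:=E) = exists old_x. (x = E[old_x/x]) AND P[old_x/x] (old_x is the value of x before the assignment; eliminate old_x by solving x = E[old_x/x] for old_x)
Step 1: Precondition P: x>344, i.e. old_x > 344
Step 2: Assignment gives x = old_x + 115, so old_x = x - 115
Step 3: Substitute into P: x - 115 > 344
Step 4: Simplify: x > 344+115 = 459

459
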